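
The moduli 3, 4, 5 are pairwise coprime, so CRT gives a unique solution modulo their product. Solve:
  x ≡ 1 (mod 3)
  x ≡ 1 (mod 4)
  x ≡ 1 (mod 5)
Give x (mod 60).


Moduli 3, 4, 5 are pairwise coprime; by CRT there is a unique solution modulo M = 3 · 4 · 5 = 60.
Solve pairwise, accumulating the modulus:
  Start with x ≡ 1 (mod 3).
  Combine with x ≡ 1 (mod 4): since gcd(3, 4) = 1, we get a unique residue mod 12.
    Write x = 1 + 3·t and substitute into x ≡ 1 (mod 4): 3·t ≡ 1 − 1 = 0 (mod 4).
    The inverse of 3 mod 4 is 3 (since 3·3 = 9 = 2·4 + 1), so t ≡ 3·0 = 0 ≡ 0 (mod 4).
    Then x = 1 + 3·0 = 1, valid modulo lcm(3, 4) = 12: x ≡ 1 (mod 12).
  Combine with x ≡ 1 (mod 5): since gcd(12, 5) = 1, we get a unique residue mod 60.
    Write x = 1 + 12·t and substitute into x ≡ 1 (mod 5): 12·t ≡ 1 − 1 = 0 (mod 5).
    Reduce coefficients mod 5: 2·t ≡ 0 (mod 5).
    The inverse of 2 mod 5 is 3 (since 2·3 = 6 = 1·5 + 1), so t ≡ 3·0 = 0 ≡ 0 (mod 5).
    Then x = 1 + 12·0 = 1, valid modulo lcm(12, 5) = 60: x ≡ 1 (mod 60).
Verify: 1 mod 3 = 1 ✓, 1 mod 4 = 1 ✓, 1 mod 5 = 1 ✓.

x ≡ 1 (mod 60).


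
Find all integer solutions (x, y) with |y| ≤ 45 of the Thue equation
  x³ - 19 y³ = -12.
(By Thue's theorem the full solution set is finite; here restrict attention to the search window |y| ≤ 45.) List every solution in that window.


The equation is x³ - 19y³ = -12. For fixed y, x³ = 19·y³ − 12, so a solution requires the RHS to be a perfect cube.
Strategy: iterate y from -45 to 45, compute RHS = 19·y³ − 12, and check whether it is a (positive or negative) perfect cube.
Check small values of y:
  y = 0: RHS = -12 is not a perfect cube.
  y = 1: RHS = 7 is not a perfect cube.
  y = -1: RHS = -31 is not a perfect cube.
  y = 2: RHS = 140 is not a perfect cube.
  y = -2: RHS = -164 is not a perfect cube.
  y = 3: RHS = 501 is not a perfect cube.
  y = -3: RHS = -525 is not a perfect cube.
Continuing the search up to |y| = 45 finds no solutions either.
No (x, y) in the scanned range satisfies the equation.

No integer solutions with |y| ≤ 45.


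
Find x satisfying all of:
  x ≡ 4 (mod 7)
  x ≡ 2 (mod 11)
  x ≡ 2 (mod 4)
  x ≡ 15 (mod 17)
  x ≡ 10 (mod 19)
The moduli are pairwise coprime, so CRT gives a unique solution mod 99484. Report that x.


Product of moduli M = 7 · 11 · 4 · 17 · 19 = 99484.
Merge one congruence at a time:
  Start: x ≡ 4 (mod 7).
  Combine with x ≡ 2 (mod 11); new modulus lcm = 77.
    Write x = 4 + 7·t and substitute into x ≡ 2 (mod 11): 7·t ≡ 2 − 4 = -2 (mod 11).
    Reduce coefficients mod 11: 7·t ≡ 9 (mod 11).
    The inverse of 7 mod 11 is 8 (since 7·8 = 56 = 5·11 + 1), so t ≡ 8·9 = 72 ≡ 6 (mod 11).
    Then x = 4 + 7·6 = 46, valid modulo lcm(7, 11) = 77: x ≡ 46 (mod 77).
  Combine with x ≡ 2 (mod 4); new modulus lcm = 308.
    Write x = 46 + 77·t and substitute into x ≡ 2 (mod 4): 77·t ≡ 2 − 46 = -44 (mod 4).
    Reduce coefficients mod 4: 1·t ≡ 0 (mod 4).
    So t ≡ 0 (mod 4).
    Then x = 46 + 77·0 = 46, valid modulo lcm(77, 4) = 308: x ≡ 46 (mod 308).
  Combine with x ≡ 15 (mod 17); new modulus lcm = 5236.
    Write x = 46 + 308·t and substitute into x ≡ 15 (mod 17): 308·t ≡ 15 − 46 = -31 (mod 17).
    Reduce coefficients mod 17: 2·t ≡ 3 (mod 17).
    The inverse of 2 mod 17 is 9 (since 2·9 = 18 = 1·17 + 1), so t ≡ 9·3 = 27 ≡ 10 (mod 17).
    Then x = 46 + 308·10 = 3126, valid modulo lcm(308, 17) = 5236: x ≡ 3126 (mod 5236).
  Combine with x ≡ 10 (mod 19); new modulus lcm = 99484.
    Write x = 3126 + 5236·t and substitute into x ≡ 10 (mod 19): 5236·t ≡ 10 − 3126 = -3116 (mod 19).
    Reduce coefficients mod 19: 11·t ≡ 0 (mod 19).
    The inverse of 11 mod 19 is 7 (since 11·7 = 77 = 4·19 + 1), so t ≡ 7·0 = 0 ≡ 0 (mod 19).
    Then x = 3126 + 5236·0 = 3126, valid modulo lcm(5236, 19) = 99484: x ≡ 3126 (mod 99484).
Verify against each original: 3126 mod 7 = 4, 3126 mod 11 = 2, 3126 mod 4 = 2, 3126 mod 17 = 15, 3126 mod 19 = 10.

x ≡ 3126 (mod 99484).


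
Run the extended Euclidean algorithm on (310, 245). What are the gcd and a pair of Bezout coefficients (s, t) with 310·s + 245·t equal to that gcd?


Euclidean algorithm on (310, 245) — divide until remainder is 0:
  310 = 1 · 245 + 65
  245 = 3 · 65 + 50
  65 = 1 · 50 + 15
  50 = 3 · 15 + 5
  15 = 3 · 5 + 0
gcd(310, 245) = 5.
Track Bezout coefficients alongside the remainders: start with r₀ = 310 = a·1 + b·0 (s = 1, t = 0) and r₁ = 245 = a·0 + b·1 (s = 0, t = 1); each new remainder r_{k+1} = r_{k-1} − q_k·r_k inherits s_{k+1} = s_{k-1} − q_k·s_k, t_{k+1} = t_{k-1} − q_k·t_k, so r_k = a·s_k + b·t_k at every step:
  q = 1: r = 65, s = 1 − 1·0 = 1, t = 0 − 1·1 = -1  (check: 310·1 + 245·(-1) = 65)
  q = 3: r = 50, s = 0 − 3·1 = -3, t = 1 − 3·(-1) = 4  (check: 310·(-3) + 245·4 = 50)
  q = 1: r = 15, s = 1 − 1·(-3) = 4, t = -1 − 1·4 = -5  (check: 310·4 + 245·(-5) = 15)
  q = 3: r = 5, s = -3 − 3·4 = -15, t = 4 − 3·(-5) = 19  (check: 310·(-15) + 245·19 = 5)
The row with r = 5 (the gcd) gives the Bezout coefficients s = -15, t = 19.
Result: 310 · (-15) + 245 · (19) = 5.

gcd(310, 245) = 5; s = -15, t = 19 (check: 310·(-15) + 245·19 = 5).


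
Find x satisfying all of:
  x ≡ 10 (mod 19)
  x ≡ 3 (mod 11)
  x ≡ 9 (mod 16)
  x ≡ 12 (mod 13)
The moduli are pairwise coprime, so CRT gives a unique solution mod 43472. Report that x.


Product of moduli M = 19 · 11 · 16 · 13 = 43472.
Merge one congruence at a time:
  Start: x ≡ 10 (mod 19).
  Combine with x ≡ 3 (mod 11); new modulus lcm = 209.
    Write x = 10 + 19·t and substitute into x ≡ 3 (mod 11): 19·t ≡ 3 − 10 = -7 (mod 11).
    Reduce coefficients mod 11: 8·t ≡ 4 (mod 11).
    The inverse of 8 mod 11 is 7 (since 8·7 = 56 = 5·11 + 1), so t ≡ 7·4 = 28 ≡ 6 (mod 11).
    Then x = 10 + 19·6 = 124, valid modulo lcm(19, 11) = 209: x ≡ 124 (mod 209).
  Combine with x ≡ 9 (mod 16); new modulus lcm = 3344.
    Write x = 124 + 209·t and substitute into x ≡ 9 (mod 16): 209·t ≡ 9 − 124 = -115 (mod 16).
    Reduce coefficients mod 16: 1·t ≡ 13 (mod 16).
    So t ≡ 13 (mod 16).
    Then x = 124 + 209·13 = 2841, valid modulo lcm(209, 16) = 3344: x ≡ 2841 (mod 3344).
  Combine with x ≡ 12 (mod 13); new modulus lcm = 43472.
    Write x = 2841 + 3344·t and substitute into x ≡ 12 (mod 13): 3344·t ≡ 12 − 2841 = -2829 (mod 13).
    Reduce coefficients mod 13: 3·t ≡ 5 (mod 13).
    The inverse of 3 mod 13 is 9 (since 3·9 = 27 = 2·13 + 1), so t ≡ 9·5 = 45 ≡ 6 (mod 13).
    Then x = 2841 + 3344·6 = 22905, valid modulo lcm(3344, 13) = 43472: x ≡ 22905 (mod 43472).
Verify against each original: 22905 mod 19 = 10, 22905 mod 11 = 3, 22905 mod 16 = 9, 22905 mod 13 = 12.

x ≡ 22905 (mod 43472).


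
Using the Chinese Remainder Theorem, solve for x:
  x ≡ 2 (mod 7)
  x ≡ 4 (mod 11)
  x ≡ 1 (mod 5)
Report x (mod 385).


Moduli 7, 11, 5 are pairwise coprime; by CRT there is a unique solution modulo M = 7 · 11 · 5 = 385.
Solve pairwise, accumulating the modulus:
  Start with x ≡ 2 (mod 7).
  Combine with x ≡ 4 (mod 11): since gcd(7, 11) = 1, we get a unique residue mod 77.
    Write x = 2 + 7·t and substitute into x ≡ 4 (mod 11): 7·t ≡ 4 − 2 = 2 (mod 11).
    The inverse of 7 mod 11 is 8 (since 7·8 = 56 = 5·11 + 1), so t ≡ 8·2 = 16 ≡ 5 (mod 11).
    Then x = 2 + 7·5 = 37, valid modulo lcm(7, 11) = 77: x ≡ 37 (mod 77).
  Combine with x ≡ 1 (mod 5): since gcd(77, 5) = 1, we get a unique residue mod 385.
    Write x = 37 + 77·t and substitute into x ≡ 1 (mod 5): 77·t ≡ 1 − 37 = -36 (mod 5).
    Reduce coefficients mod 5: 2·t ≡ 4 (mod 5).
    The inverse of 2 mod 5 is 3 (since 2·3 = 6 = 1·5 + 1), so t ≡ 3·4 = 12 ≡ 2 (mod 5).
    Then x = 37 + 77·2 = 191, valid modulo lcm(77, 5) = 385: x ≡ 191 (mod 385).
Verify: 191 mod 7 = 2 ✓, 191 mod 11 = 4 ✓, 191 mod 5 = 1 ✓.

x ≡ 191 (mod 385).


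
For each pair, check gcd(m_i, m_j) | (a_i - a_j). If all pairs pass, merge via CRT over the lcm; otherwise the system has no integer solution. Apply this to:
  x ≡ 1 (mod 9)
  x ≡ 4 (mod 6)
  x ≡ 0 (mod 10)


Moduli 9, 6, 10 are not pairwise coprime, so CRT works modulo lcm(m_i) when all pairwise compatibility conditions hold.
Pairwise compatibility: gcd(m_i, m_j) must divide a_i - a_j for every pair.
Merge one congruence at a time:
  Start: x ≡ 1 (mod 9).
  Combine with x ≡ 4 (mod 6): gcd(9, 6) = 3; 4 - 1 = 3, which IS divisible by 3, so compatible.
    Write x = 1 + 9·t and substitute into x ≡ 4 (mod 6): 9·t ≡ 4 − 1 = 3 (mod 6).
    Divide the congruence (and modulus) by g = 3: 3·t ≡ 1 (mod 2).
    Reduce coefficients mod 2: 1·t ≡ 1 (mod 2).
    So t ≡ 1 (mod 2).
    Then x = 1 + 9·1 = 10, valid modulo lcm(9, 6) = 18: x ≡ 10 (mod 18).
  Combine with x ≡ 0 (mod 10): gcd(18, 10) = 2; 0 - 10 = -10, which IS divisible by 2, so compatible.
    Write x = 10 + 18·t and substitute into x ≡ 0 (mod 10): 18·t ≡ 0 − 10 = -10 (mod 10).
    Divide the congruence (and modulus) by g = 2: 9·t ≡ -5 (mod 5).
    Reduce coefficients mod 5: 4·t ≡ 0 (mod 5).
    The inverse of 4 mod 5 is 4 (since 4·4 = 16 = 3·5 + 1), so t ≡ 4·0 = 0 ≡ 0 (mod 5).
    Then x = 10 + 18·0 = 10, valid modulo lcm(18, 10) = 90: x ≡ 10 (mod 90).
Verify: 10 mod 9 = 1, 10 mod 6 = 4, 10 mod 10 = 0.

x ≡ 10 (mod 90).


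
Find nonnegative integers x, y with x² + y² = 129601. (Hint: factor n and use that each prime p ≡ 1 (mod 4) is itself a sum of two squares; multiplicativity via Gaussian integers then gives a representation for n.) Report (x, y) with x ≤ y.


Step 1: Factor n = 129601 = 29 · 41 · 109.
Step 2: Check the mod-4 condition on each prime factor: 29 ≡ 1 (mod 4), exponent 1; 41 ≡ 1 (mod 4), exponent 1; 109 ≡ 1 (mod 4), exponent 1.
All primes ≡ 3 (mod 4) appear to even exponent (or don't appear), so by the two-squares theorem n IS expressible as a sum of two squares.
Step 3: Build a representation. Here n = 29 · 41 · 109 is a product of primes ≡ 1 (mod 4). Each prime p ≡ 1 (mod 4) is itself a sum of two squares; find a² by testing p − a² for a perfect square:
  29: 29 − 1² = 28, 29 − 2² = 25 = 5² ⇒ 29 = 2² + 5².
  41: 41 − 1² = 40, 41 − 2² = 37, 41 − 3² = 32, 41 − 4² = 25 = 5² ⇒ 41 = 4² + 5².
  109: 109 − 1² = 108, 109 − 2² = 105, 109 − 3² = 100 = 10² ⇒ 109 = 3² + 10².
  Combine using the Brahmagupta–Fibonacci identity (a² + b²)(c² + d²) = (ac − bd)² + (ad + bc)² = (ac + bd)² + (ad − bc)²:
  29 · 41 = 1189: from (2² + 5²)(4² + 5²), take (2·4 − 5·5, 2·5 + 5·4) = (8 − 25, 10 + 20) = (-17, 30); dropping signs (only squares matter) gives (17, 30); check 17² + 30² = 289 + 900 = 1189 ✓.
  1189 · 109 = 129601: from (17² + 30²)(3² + 10²), take (17·3 − 30·10, 17·10 + 30·3) = (51 − 300, 170 + 90) = (-249, 260); dropping signs (only squares matter) gives (249, 260); check 249² + 260² = 62001 + 67600 = 129601 ✓.
Step 4: Order so x ≤ y and verify: 249² + 260² = 62001 + 67600 = 129601 = n. ✓

n = 129601 = 249² + 260² (one valid representation with x ≤ y).


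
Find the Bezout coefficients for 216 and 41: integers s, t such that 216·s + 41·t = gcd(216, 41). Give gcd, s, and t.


Euclidean algorithm on (216, 41) — divide until remainder is 0:
  216 = 5 · 41 + 11
  41 = 3 · 11 + 8
  11 = 1 · 8 + 3
  8 = 2 · 3 + 2
  3 = 1 · 2 + 1
  2 = 2 · 1 + 0
gcd(216, 41) = 1.
Track Bezout coefficients alongside the remainders: start with r₀ = 216 = a·1 + b·0 (s = 1, t = 0) and r₁ = 41 = a·0 + b·1 (s = 0, t = 1); each new remainder r_{k+1} = r_{k-1} − q_k·r_k inherits s_{k+1} = s_{k-1} − q_k·s_k, t_{k+1} = t_{k-1} − q_k·t_k, so r_k = a·s_k + b·t_k at every step:
  q = 5: r = 11, s = 1 − 5·0 = 1, t = 0 − 5·1 = -5  (check: 216·1 + 41·(-5) = 11)
  q = 3: r = 8, s = 0 − 3·1 = -3, t = 1 − 3·(-5) = 16  (check: 216·(-3) + 41·16 = 8)
  q = 1: r = 3, s = 1 − 1·(-3) = 4, t = -5 − 1·16 = -21  (check: 216·4 + 41·(-21) = 3)
  q = 2: r = 2, s = -3 − 2·4 = -11, t = 16 − 2·(-21) = 58  (check: 216·(-11) + 41·58 = 2)
  q = 1: r = 1, s = 4 − 1·(-11) = 15, t = -21 − 1·58 = -79  (check: 216·15 + 41·(-79) = 1)
The row with r = 1 (the gcd) gives the Bezout coefficients s = 15, t = -79.
Result: 216 · (15) + 41 · (-79) = 1.

gcd(216, 41) = 1; s = 15, t = -79 (check: 216·15 + 41·(-79) = 1).


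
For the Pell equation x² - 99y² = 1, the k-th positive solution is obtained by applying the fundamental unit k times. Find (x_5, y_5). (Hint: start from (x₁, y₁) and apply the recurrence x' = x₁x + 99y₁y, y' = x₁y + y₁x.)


Step 1: Find the fundamental solution (x₁, y₁) of x² - 99y² = 1.
  Expand √99 as a continued fraction. a₀ = ⌊√99⌋ = 9; iterate m_{k+1} = d_k·a_k − m_k, d_{k+1} = (99 − m_{k+1}²)/d_k, a_{k+1} = ⌊(a₀ + m_{k+1})/d_{k+1}⌋ (starting m₀ = 0, d₀ = 1), with convergents p_k = a_k·p_{k-1} + p_{k-2}, q_k = a_k·q_{k-1} + q_{k-2} (p₋₁ = 1, q₋₁ = 0):
  k = 0: a₀ = 9; p₀/q₀ = 9/1; p₀² − 99·q₀² = 81 − 99 = -18.
  k = 1: m = 9, d = 18, a = ⌊(9 + 9)/18⌋ = 1; p/q = (1·9 + 1)/(1·1 + 0) = 10/1; p² − 99·q² = 100 − 99 = 1.
  The first convergent with p² − 99·q² = 1 gives the fundamental solution (x₁, y₁) = (10, 1).
Step 2: Apply the recurrence (x_{n+1}, y_{n+1}) = (x₁x_n + 99y₁y_n, x₁y_n + y₁x_n) repeatedly.
  From (x_1, y_1) = (10, 1): x_2 = 10·10 + 99·1·1 = 199; y_2 = 10·1 + 1·10 = 20.
  From (x_2, y_2) = (199, 20): x_3 = 10·199 + 99·1·20 = 3970; y_3 = 10·20 + 1·199 = 399.
  From (x_3, y_3) = (3970, 399): x_4 = 10·3970 + 99·1·399 = 79201; y_4 = 10·399 + 1·3970 = 7960.
  From (x_4, y_4) = (79201, 7960): x_5 = 10·79201 + 99·1·7960 = 1580050; y_5 = 10·7960 + 1·79201 = 158801.
Step 3: Verify x_5² - 99·y_5² = 2496558002500 - 2496558002499 = 1 (should be 1). ✓

(x_1, y_1) = (10, 1); (x_5, y_5) = (1580050, 158801).


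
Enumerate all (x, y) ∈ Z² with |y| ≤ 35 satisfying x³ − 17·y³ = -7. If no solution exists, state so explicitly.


The equation is x³ - 17y³ = -7. For fixed y, x³ = 17·y³ − 7, so a solution requires the RHS to be a perfect cube.
Strategy: iterate y from -35 to 35, compute RHS = 17·y³ − 7, and check whether it is a (positive or negative) perfect cube.
Check small values of y:
  y = 0: RHS = -7 is not a perfect cube.
  y = 1: RHS = 10 is not a perfect cube.
  y = -1: RHS = -24 is not a perfect cube.
  y = 2: RHS = 129 is not a perfect cube.
  y = -2: RHS = -143 is not a perfect cube.
  y = 3: RHS = 452 is not a perfect cube.
  y = -3: RHS = -466 is not a perfect cube.
Continuing the search up to |y| = 35 finds no solutions either.
No (x, y) in the scanned range satisfies the equation.

No integer solutions with |y| ≤ 35.


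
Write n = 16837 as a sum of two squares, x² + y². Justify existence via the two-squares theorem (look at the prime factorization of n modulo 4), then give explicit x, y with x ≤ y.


Step 1: Factor n = 16837 = 113 · 149.
Step 2: Check the mod-4 condition on each prime factor: 113 ≡ 1 (mod 4), exponent 1; 149 ≡ 1 (mod 4), exponent 1.
All primes ≡ 3 (mod 4) appear to even exponent (or don't appear), so by the two-squares theorem n IS expressible as a sum of two squares.
Step 3: Build a representation. Here n = 113 · 149 is a product of primes ≡ 1 (mod 4). Each prime p ≡ 1 (mod 4) is itself a sum of two squares; find a² by testing p − a² for a perfect square:
  113: 113 − 1² = 112, 113 − 2² = 109, 113 − 3² = 104, 113 − 4² = 97, 113 − 5² = 88, 113 − 6² = 77, 113 − 7² = 64 = 8² ⇒ 113 = 7² + 8².
  149: 149 − 1² = 148, 149 − 2² = 145, 149 − 3² = 140, 149 − 4² = 133, 149 − 5² = 124, 149 − 6² = 113, 149 − 7² = 100 = 10² ⇒ 149 = 7² + 10².
  Combine using the Brahmagupta–Fibonacci identity (a² + b²)(c² + d²) = (ac − bd)² + (ad + bc)² = (ac + bd)² + (ad − bc)²:
  113 · 149 = 16837: from (7² + 8²)(7² + 10²), take (7·7 − 8·10, 7·10 + 8·7) = (49 − 80, 70 + 56) = (-31, 126); dropping signs (only squares matter) gives (31, 126); check 31² + 126² = 961 + 15876 = 16837 ✓.
Step 4: Order so x ≤ y and verify: 31² + 126² = 961 + 15876 = 16837 = n. ✓

n = 16837 = 31² + 126² (one valid representation with x ≤ y).


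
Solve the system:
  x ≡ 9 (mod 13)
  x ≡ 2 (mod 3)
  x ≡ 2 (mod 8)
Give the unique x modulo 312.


Moduli 13, 3, 8 are pairwise coprime; by CRT there is a unique solution modulo M = 13 · 3 · 8 = 312.
Solve pairwise, accumulating the modulus:
  Start with x ≡ 9 (mod 13).
  Combine with x ≡ 2 (mod 3): since gcd(13, 3) = 1, we get a unique residue mod 39.
    Write x = 9 + 13·t and substitute into x ≡ 2 (mod 3): 13·t ≡ 2 − 9 = -7 (mod 3).
    Reduce coefficients mod 3: 1·t ≡ 2 (mod 3).
    So t ≡ 2 (mod 3).
    Then x = 9 + 13·2 = 35, valid modulo lcm(13, 3) = 39: x ≡ 35 (mod 39).
  Combine with x ≡ 2 (mod 8): since gcd(39, 8) = 1, we get a unique residue mod 312.
    Write x = 35 + 39·t and substitute into x ≡ 2 (mod 8): 39·t ≡ 2 − 35 = -33 (mod 8).
    Reduce coefficients mod 8: 7·t ≡ 7 (mod 8).
    The inverse of 7 mod 8 is 7 (since 7·7 = 49 = 6·8 + 1), so t ≡ 7·7 = 49 ≡ 1 (mod 8).
    Then x = 35 + 39·1 = 74, valid modulo lcm(39, 8) = 312: x ≡ 74 (mod 312).
Verify: 74 mod 13 = 9 ✓, 74 mod 3 = 2 ✓, 74 mod 8 = 2 ✓.

x ≡ 74 (mod 312).


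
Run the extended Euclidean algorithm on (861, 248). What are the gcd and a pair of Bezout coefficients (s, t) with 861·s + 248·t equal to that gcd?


Euclidean algorithm on (861, 248) — divide until remainder is 0:
  861 = 3 · 248 + 117
  248 = 2 · 117 + 14
  117 = 8 · 14 + 5
  14 = 2 · 5 + 4
  5 = 1 · 4 + 1
  4 = 4 · 1 + 0
gcd(861, 248) = 1.
Track Bezout coefficients alongside the remainders: start with r₀ = 861 = a·1 + b·0 (s = 1, t = 0) and r₁ = 248 = a·0 + b·1 (s = 0, t = 1); each new remainder r_{k+1} = r_{k-1} − q_k·r_k inherits s_{k+1} = s_{k-1} − q_k·s_k, t_{k+1} = t_{k-1} − q_k·t_k, so r_k = a·s_k + b·t_k at every step:
  q = 3: r = 117, s = 1 − 3·0 = 1, t = 0 − 3·1 = -3  (check: 861·1 + 248·(-3) = 117)
  q = 2: r = 14, s = 0 − 2·1 = -2, t = 1 − 2·(-3) = 7  (check: 861·(-2) + 248·7 = 14)
  q = 8: r = 5, s = 1 − 8·(-2) = 17, t = -3 − 8·7 = -59  (check: 861·17 + 248·(-59) = 5)
  q = 2: r = 4, s = -2 − 2·17 = -36, t = 7 − 2·(-59) = 125  (check: 861·(-36) + 248·125 = 4)
  q = 1: r = 1, s = 17 − 1·(-36) = 53, t = -59 − 1·125 = -184  (check: 861·53 + 248·(-184) = 1)
The row with r = 1 (the gcd) gives the Bezout coefficients s = 53, t = -184.
Result: 861 · (53) + 248 · (-184) = 1.

gcd(861, 248) = 1; s = 53, t = -184 (check: 861·53 + 248·(-184) = 1).


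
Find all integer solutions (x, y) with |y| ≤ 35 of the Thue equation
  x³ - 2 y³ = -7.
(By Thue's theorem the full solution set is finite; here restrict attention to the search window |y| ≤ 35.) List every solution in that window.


The equation is x³ - 2y³ = -7. For fixed y, x³ = 2·y³ − 7, so a solution requires the RHS to be a perfect cube.
Strategy: iterate y from -35 to 35, compute RHS = 2·y³ − 7, and check whether it is a (positive or negative) perfect cube.
Check small values of y:
  y = 0: RHS = -7 is not a perfect cube.
  y = 1: RHS = -5 is not a perfect cube.
  y = -1: RHS = -9 is not a perfect cube.
  y = 2: RHS = 9 is not a perfect cube.
  y = -2: RHS = -23 is not a perfect cube.
  y = 3: RHS = 47 is not a perfect cube.
  y = -3: RHS = -61 is not a perfect cube.
Continuing the search up to |y| = 35 finds no solutions either.
No (x, y) in the scanned range satisfies the equation.

No integer solutions with |y| ≤ 35.


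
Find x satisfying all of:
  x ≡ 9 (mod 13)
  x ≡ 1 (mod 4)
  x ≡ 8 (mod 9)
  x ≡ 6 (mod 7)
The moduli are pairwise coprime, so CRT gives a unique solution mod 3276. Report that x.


Product of moduli M = 13 · 4 · 9 · 7 = 3276.
Merge one congruence at a time:
  Start: x ≡ 9 (mod 13).
  Combine with x ≡ 1 (mod 4); new modulus lcm = 52.
    Write x = 9 + 13·t and substitute into x ≡ 1 (mod 4): 13·t ≡ 1 − 9 = -8 (mod 4).
    Reduce coefficients mod 4: 1·t ≡ 0 (mod 4).
    So t ≡ 0 (mod 4).
    Then x = 9 + 13·0 = 9, valid modulo lcm(13, 4) = 52: x ≡ 9 (mod 52).
  Combine with x ≡ 8 (mod 9); new modulus lcm = 468.
    Write x = 9 + 52·t and substitute into x ≡ 8 (mod 9): 52·t ≡ 8 − 9 = -1 (mod 9).
    Reduce coefficients mod 9: 7·t ≡ 8 (mod 9).
    The inverse of 7 mod 9 is 4 (since 7·4 = 28 = 3·9 + 1), so t ≡ 4·8 = 32 ≡ 5 (mod 9).
    Then x = 9 + 52·5 = 269, valid modulo lcm(52, 9) = 468: x ≡ 269 (mod 468).
  Combine with x ≡ 6 (mod 7); new modulus lcm = 3276.
    Write x = 269 + 468·t and substitute into x ≡ 6 (mod 7): 468·t ≡ 6 − 269 = -263 (mod 7).
    Reduce coefficients mod 7: 6·t ≡ 3 (mod 7).
    The inverse of 6 mod 7 is 6 (since 6·6 = 36 = 5·7 + 1), so t ≡ 6·3 = 18 ≡ 4 (mod 7).
    Then x = 269 + 468·4 = 2141, valid modulo lcm(468, 7) = 3276: x ≡ 2141 (mod 3276).
Verify against each original: 2141 mod 13 = 9, 2141 mod 4 = 1, 2141 mod 9 = 8, 2141 mod 7 = 6.

x ≡ 2141 (mod 3276).


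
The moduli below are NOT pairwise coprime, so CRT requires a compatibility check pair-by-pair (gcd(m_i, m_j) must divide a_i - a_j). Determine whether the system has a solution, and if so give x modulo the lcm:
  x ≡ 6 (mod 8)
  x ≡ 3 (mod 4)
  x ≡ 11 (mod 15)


Moduli 8, 4, 15 are not pairwise coprime, so CRT works modulo lcm(m_i) when all pairwise compatibility conditions hold.
Pairwise compatibility: gcd(m_i, m_j) must divide a_i - a_j for every pair.
Merge one congruence at a time:
  Start: x ≡ 6 (mod 8).
  Combine with x ≡ 3 (mod 4): gcd(8, 4) = 4, and 3 - 6 = -3 is NOT divisible by 4.
    ⇒ system is inconsistent (no integer solution).

No solution (the system is inconsistent).


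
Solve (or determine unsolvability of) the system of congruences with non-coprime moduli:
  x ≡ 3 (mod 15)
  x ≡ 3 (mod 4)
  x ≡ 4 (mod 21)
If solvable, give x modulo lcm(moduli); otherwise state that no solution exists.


Moduli 15, 4, 21 are not pairwise coprime, so CRT works modulo lcm(m_i) when all pairwise compatibility conditions hold.
Pairwise compatibility: gcd(m_i, m_j) must divide a_i - a_j for every pair.
Merge one congruence at a time:
  Start: x ≡ 3 (mod 15).
  Combine with x ≡ 3 (mod 4): gcd(15, 4) = 1; 3 - 3 = 0, which IS divisible by 1, so compatible.
    Write x = 3 + 15·t and substitute into x ≡ 3 (mod 4): 15·t ≡ 3 − 3 = 0 (mod 4).
    Reduce coefficients mod 4: 3·t ≡ 0 (mod 4).
    The inverse of 3 mod 4 is 3 (since 3·3 = 9 = 2·4 + 1), so t ≡ 3·0 = 0 ≡ 0 (mod 4).
    Then x = 3 + 15·0 = 3, valid modulo lcm(15, 4) = 60: x ≡ 3 (mod 60).
  Combine with x ≡ 4 (mod 21): gcd(60, 21) = 3, and 4 - 3 = 1 is NOT divisible by 3.
    ⇒ system is inconsistent (no integer solution).

No solution (the system is inconsistent).


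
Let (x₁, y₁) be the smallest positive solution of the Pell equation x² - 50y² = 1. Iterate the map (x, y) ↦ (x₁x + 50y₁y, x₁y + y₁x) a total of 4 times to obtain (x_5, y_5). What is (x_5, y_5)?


Step 1: Find the fundamental solution (x₁, y₁) of x² - 50y² = 1.
  Expand √50 as a continued fraction. a₀ = ⌊√50⌋ = 7; iterate m_{k+1} = d_k·a_k − m_k, d_{k+1} = (50 − m_{k+1}²)/d_k, a_{k+1} = ⌊(a₀ + m_{k+1})/d_{k+1}⌋ (starting m₀ = 0, d₀ = 1), with convergents p_k = a_k·p_{k-1} + p_{k-2}, q_k = a_k·q_{k-1} + q_{k-2} (p₋₁ = 1, q₋₁ = 0):
  k = 0: a₀ = 7; p₀/q₀ = 7/1; p₀² − 50·q₀² = 49 − 50 = -1.
  k = 1: m = 7, d = 1, a = ⌊(7 + 7)/1⌋ = 14; p/q = (14·7 + 1)/(14·1 + 0) = 99/14; p² − 50·q² = 9801 − 9800 = 1.
  The first convergent with p² − 50·q² = 1 gives the fundamental solution (x₁, y₁) = (99, 14).
Step 2: Apply the recurrence (x_{n+1}, y_{n+1}) = (x₁x_n + 50y₁y_n, x₁y_n + y₁x_n) repeatedly.
  From (x_1, y_1) = (99, 14): x_2 = 99·99 + 50·14·14 = 19601; y_2 = 99·14 + 14·99 = 2772.
  From (x_2, y_2) = (19601, 2772): x_3 = 99·19601 + 50·14·2772 = 3880899; y_3 = 99·2772 + 14·19601 = 548842.
  From (x_3, y_3) = (3880899, 548842): x_4 = 99·3880899 + 50·14·548842 = 768398401; y_4 = 99·548842 + 14·3880899 = 108667944.
  From (x_4, y_4) = (768398401, 108667944): x_5 = 99·768398401 + 50·14·108667944 = 152139002499; y_5 = 99·108667944 + 14·768398401 = 21515704070.
Step 3: Verify x_5² - 50·y_5² = 23146276081390728245001 - 23146276081390728245000 = 1 (should be 1). ✓

(x_1, y_1) = (99, 14); (x_5, y_5) = (152139002499, 21515704070).


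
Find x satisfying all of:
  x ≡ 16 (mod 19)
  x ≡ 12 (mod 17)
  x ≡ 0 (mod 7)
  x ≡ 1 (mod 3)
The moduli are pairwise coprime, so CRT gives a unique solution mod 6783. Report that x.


Product of moduli M = 19 · 17 · 7 · 3 = 6783.
Merge one congruence at a time:
  Start: x ≡ 16 (mod 19).
  Combine with x ≡ 12 (mod 17); new modulus lcm = 323.
    Write x = 16 + 19·t and substitute into x ≡ 12 (mod 17): 19·t ≡ 12 − 16 = -4 (mod 17).
    Reduce coefficients mod 17: 2·t ≡ 13 (mod 17).
    The inverse of 2 mod 17 is 9 (since 2·9 = 18 = 1·17 + 1), so t ≡ 9·13 = 117 ≡ 15 (mod 17).
    Then x = 16 + 19·15 = 301, valid modulo lcm(19, 17) = 323: x ≡ 301 (mod 323).
  Combine with x ≡ 0 (mod 7); new modulus lcm = 2261.
    Write x = 301 + 323·t and substitute into x ≡ 0 (mod 7): 323·t ≡ 0 − 301 = -301 (mod 7).
    Reduce coefficients mod 7: 1·t ≡ 0 (mod 7).
    So t ≡ 0 (mod 7).
    Then x = 301 + 323·0 = 301, valid modulo lcm(323, 7) = 2261: x ≡ 301 (mod 2261).
  Combine with x ≡ 1 (mod 3); new modulus lcm = 6783.
    Write x = 301 + 2261·t and substitute into x ≡ 1 (mod 3): 2261·t ≡ 1 − 301 = -300 (mod 3).
    Reduce coefficients mod 3: 2·t ≡ 0 (mod 3).
    The inverse of 2 mod 3 is 2 (since 2·2 = 4 = 1·3 + 1), so t ≡ 2·0 = 0 ≡ 0 (mod 3).
    Then x = 301 + 2261·0 = 301, valid modulo lcm(2261, 3) = 6783: x ≡ 301 (mod 6783).
Verify against each original: 301 mod 19 = 16, 301 mod 17 = 12, 301 mod 7 = 0, 301 mod 3 = 1.

x ≡ 301 (mod 6783).


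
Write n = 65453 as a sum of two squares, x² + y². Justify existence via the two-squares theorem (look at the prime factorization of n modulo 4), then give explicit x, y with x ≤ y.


Step 1: Factor n = 65453 = 29 · 37 · 61.
Step 2: Check the mod-4 condition on each prime factor: 29 ≡ 1 (mod 4), exponent 1; 37 ≡ 1 (mod 4), exponent 1; 61 ≡ 1 (mod 4), exponent 1.
All primes ≡ 3 (mod 4) appear to even exponent (or don't appear), so by the two-squares theorem n IS expressible as a sum of two squares.
Step 3: Build a representation. Here n = 29 · 37 · 61 is a product of primes ≡ 1 (mod 4). Each prime p ≡ 1 (mod 4) is itself a sum of two squares; find a² by testing p − a² for a perfect square:
  29: 29 − 1² = 28, 29 − 2² = 25 = 5² ⇒ 29 = 2² + 5².
  37: 37 − 1² = 36 = 6² ⇒ 37 = 1² + 6².
  61: 61 − 1² = 60, 61 − 2² = 57, 61 − 3² = 52, 61 − 4² = 45, 61 − 5² = 36 = 6² ⇒ 61 = 5² + 6².
  Combine using the Brahmagupta–Fibonacci identity (a² + b²)(c² + d²) = (ac − bd)² + (ad + bc)² = (ac + bd)² + (ad − bc)²:
  29 · 37 = 1073: from (2² + 5²)(1² + 6²), take (2·1 − 5·6, 2·6 + 5·1) = (2 − 30, 12 + 5) = (-28, 17); dropping signs (only squares matter) gives (28, 17); check 28² + 17² = 784 + 289 = 1073 ✓.
  1073 · 61 = 65453: from (28² + 17²)(5² + 6²), take (28·5 − 17·6, 28·6 + 17·5) = (140 − 102, 168 + 85) = (38, 253); check 38² + 253² = 1444 + 64009 = 65453 ✓.
Step 4: Order so x ≤ y and verify: 38² + 253² = 1444 + 64009 = 65453 = n. ✓

n = 65453 = 38² + 253² (one valid representation with x ≤ y).


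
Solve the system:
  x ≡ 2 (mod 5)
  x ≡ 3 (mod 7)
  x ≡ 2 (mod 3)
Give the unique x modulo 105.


Moduli 5, 7, 3 are pairwise coprime; by CRT there is a unique solution modulo M = 5 · 7 · 3 = 105.
Solve pairwise, accumulating the modulus:
  Start with x ≡ 2 (mod 5).
  Combine with x ≡ 3 (mod 7): since gcd(5, 7) = 1, we get a unique residue mod 35.
    Write x = 2 + 5·t and substitute into x ≡ 3 (mod 7): 5·t ≡ 3 − 2 = 1 (mod 7).
    The inverse of 5 mod 7 is 3 (since 5·3 = 15 = 2·7 + 1), so t ≡ 3·1 = 3 ≡ 3 (mod 7).
    Then x = 2 + 5·3 = 17, valid modulo lcm(5, 7) = 35: x ≡ 17 (mod 35).
  Combine with x ≡ 2 (mod 3): since gcd(35, 3) = 1, we get a unique residue mod 105.
    Write x = 17 + 35·t and substitute into x ≡ 2 (mod 3): 35·t ≡ 2 − 17 = -15 (mod 3).
    Reduce coefficients mod 3: 2·t ≡ 0 (mod 3).
    The inverse of 2 mod 3 is 2 (since 2·2 = 4 = 1·3 + 1), so t ≡ 2·0 = 0 ≡ 0 (mod 3).
    Then x = 17 + 35·0 = 17, valid modulo lcm(35, 3) = 105: x ≡ 17 (mod 105).
Verify: 17 mod 5 = 2 ✓, 17 mod 7 = 3 ✓, 17 mod 3 = 2 ✓.

x ≡ 17 (mod 105).


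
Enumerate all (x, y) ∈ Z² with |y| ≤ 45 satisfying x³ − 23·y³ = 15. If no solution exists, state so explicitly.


The equation is x³ - 23y³ = 15. For fixed y, x³ = 23·y³ + 15, so a solution requires the RHS to be a perfect cube.
Strategy: iterate y from -45 to 45, compute RHS = 23·y³ + 15, and check whether it is a (positive or negative) perfect cube.
Check small values of y:
  y = 0: RHS = 15 is not a perfect cube.
  y = 1: RHS = 38 is not a perfect cube.
  y = -1: RHS = -8 = (-2)³ ⇒ x = -2 works.
  y = 2: RHS = 199 is not a perfect cube.
  y = -2: RHS = -169 is not a perfect cube.
  y = 3: RHS = 636 is not a perfect cube.
  y = -3: RHS = -606 is not a perfect cube.
Continuing the search up to |y| = 45 finds no further solutions beyond those listed.
Collected solutions: (-2, -1).

Solutions (with |y| ≤ 45): (-2, -1).


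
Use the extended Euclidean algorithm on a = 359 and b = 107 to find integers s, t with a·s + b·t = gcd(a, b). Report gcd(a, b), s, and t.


Euclidean algorithm on (359, 107) — divide until remainder is 0:
  359 = 3 · 107 + 38
  107 = 2 · 38 + 31
  38 = 1 · 31 + 7
  31 = 4 · 7 + 3
  7 = 2 · 3 + 1
  3 = 3 · 1 + 0
gcd(359, 107) = 1.
Track Bezout coefficients alongside the remainders: start with r₀ = 359 = a·1 + b·0 (s = 1, t = 0) and r₁ = 107 = a·0 + b·1 (s = 0, t = 1); each new remainder r_{k+1} = r_{k-1} − q_k·r_k inherits s_{k+1} = s_{k-1} − q_k·s_k, t_{k+1} = t_{k-1} − q_k·t_k, so r_k = a·s_k + b·t_k at every step:
  q = 3: r = 38, s = 1 − 3·0 = 1, t = 0 − 3·1 = -3  (check: 359·1 + 107·(-3) = 38)
  q = 2: r = 31, s = 0 − 2·1 = -2, t = 1 − 2·(-3) = 7  (check: 359·(-2) + 107·7 = 31)
  q = 1: r = 7, s = 1 − 1·(-2) = 3, t = -3 − 1·7 = -10  (check: 359·3 + 107·(-10) = 7)
  q = 4: r = 3, s = -2 − 4·3 = -14, t = 7 − 4·(-10) = 47  (check: 359·(-14) + 107·47 = 3)
  q = 2: r = 1, s = 3 − 2·(-14) = 31, t = -10 − 2·47 = -104  (check: 359·31 + 107·(-104) = 1)
The row with r = 1 (the gcd) gives the Bezout coefficients s = 31, t = -104.
Result: 359 · (31) + 107 · (-104) = 1.

gcd(359, 107) = 1; s = 31, t = -104 (check: 359·31 + 107·(-104) = 1).


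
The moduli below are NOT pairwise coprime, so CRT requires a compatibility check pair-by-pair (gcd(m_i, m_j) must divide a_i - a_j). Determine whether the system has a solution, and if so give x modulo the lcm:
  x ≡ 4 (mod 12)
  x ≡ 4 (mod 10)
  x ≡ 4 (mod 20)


Moduli 12, 10, 20 are not pairwise coprime, so CRT works modulo lcm(m_i) when all pairwise compatibility conditions hold.
Pairwise compatibility: gcd(m_i, m_j) must divide a_i - a_j for every pair.
Merge one congruence at a time:
  Start: x ≡ 4 (mod 12).
  Combine with x ≡ 4 (mod 10): gcd(12, 10) = 2; 4 - 4 = 0, which IS divisible by 2, so compatible.
    Write x = 4 + 12·t and substitute into x ≡ 4 (mod 10): 12·t ≡ 4 − 4 = 0 (mod 10).
    Divide the congruence (and modulus) by g = 2: 6·t ≡ 0 (mod 5).
    Reduce coefficients mod 5: 1·t ≡ 0 (mod 5).
    So t ≡ 0 (mod 5).
    Then x = 4 + 12·0 = 4, valid modulo lcm(12, 10) = 60: x ≡ 4 (mod 60).
  Combine with x ≡ 4 (mod 20): gcd(60, 20) = 20; 4 - 4 = 0, which IS divisible by 20, so compatible.
    Write x = 4 + 60·t and substitute into x ≡ 4 (mod 20): 60·t ≡ 4 − 4 = 0 (mod 20).
    Divide the congruence (and modulus) by g = 20: 3·t ≡ 0 (mod 1).
    Modulo 1 every t works; take t = 0.
    Then x = 4 + 60·0 = 4, valid modulo lcm(60, 20) = 60: x ≡ 4 (mod 60).
Verify: 4 mod 12 = 4, 4 mod 10 = 4, 4 mod 20 = 4.

x ≡ 4 (mod 60).


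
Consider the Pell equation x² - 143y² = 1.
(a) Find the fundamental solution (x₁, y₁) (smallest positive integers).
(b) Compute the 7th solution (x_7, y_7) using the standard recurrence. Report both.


Step 1: Find the fundamental solution (x₁, y₁) of x² - 143y² = 1.
  Expand √143 as a continued fraction. a₀ = ⌊√143⌋ = 11; iterate m_{k+1} = d_k·a_k − m_k, d_{k+1} = (143 − m_{k+1}²)/d_k, a_{k+1} = ⌊(a₀ + m_{k+1})/d_{k+1}⌋ (starting m₀ = 0, d₀ = 1), with convergents p_k = a_k·p_{k-1} + p_{k-2}, q_k = a_k·q_{k-1} + q_{k-2} (p₋₁ = 1, q₋₁ = 0):
  k = 0: a₀ = 11; p₀/q₀ = 11/1; p₀² − 143·q₀² = 121 − 143 = -22.
  k = 1: m = 11, d = 22, a = ⌊(11 + 11)/22⌋ = 1; p/q = (1·11 + 1)/(1·1 + 0) = 12/1; p² − 143·q² = 144 − 143 = 1.
  The first convergent with p² − 143·q² = 1 gives the fundamental solution (x₁, y₁) = (12, 1).
Step 2: Apply the recurrence (x_{n+1}, y_{n+1}) = (x₁x_n + 143y₁y_n, x₁y_n + y₁x_n) repeatedly.
  From (x_1, y_1) = (12, 1): x_2 = 12·12 + 143·1·1 = 287; y_2 = 12·1 + 1·12 = 24.
  From (x_2, y_2) = (287, 24): x_3 = 12·287 + 143·1·24 = 6876; y_3 = 12·24 + 1·287 = 575.
  From (x_3, y_3) = (6876, 575): x_4 = 12·6876 + 143·1·575 = 164737; y_4 = 12·575 + 1·6876 = 13776.
  From (x_4, y_4) = (164737, 13776): x_5 = 12·164737 + 143·1·13776 = 3946812; y_5 = 12·13776 + 1·164737 = 330049.
  From (x_5, y_5) = (3946812, 330049): x_6 = 12·3946812 + 143·1·330049 = 94558751; y_6 = 12·330049 + 1·3946812 = 7907400.
  From (x_6, y_6) = (94558751, 7907400): x_7 = 12·94558751 + 143·1·7907400 = 2265463212; y_7 = 12·7907400 + 1·94558751 = 189447551.
Step 3: Verify x_7² - 143·y_7² = 5132323564925356944 - 5132323564925356943 = 1 (should be 1). ✓

(x_1, y_1) = (12, 1); (x_7, y_7) = (2265463212, 189447551).


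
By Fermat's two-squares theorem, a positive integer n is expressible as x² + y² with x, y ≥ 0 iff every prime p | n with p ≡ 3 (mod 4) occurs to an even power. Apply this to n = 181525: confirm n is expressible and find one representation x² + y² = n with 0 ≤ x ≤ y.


Step 1: Factor n = 181525 = 5^2 · 53 · 137.
Step 2: Check the mod-4 condition on each prime factor: 5 ≡ 1 (mod 4), exponent 2; 53 ≡ 1 (mod 4), exponent 1; 137 ≡ 1 (mod 4), exponent 1.
All primes ≡ 3 (mod 4) appear to even exponent (or don't appear), so by the two-squares theorem n IS expressible as a sum of two squares.
Step 3: Build a representation. Group n = k² · m with k = 5 and m = 53 · 137 = 7261 (a product of primes ≡ 1 (mod 4)); a representation of m scales to one of n via (k·x)² + (k·y)² = k²(x² + y²). Each prime p ≡ 1 (mod 4) is itself a sum of two squares; find a² by testing p − a² for a perfect square:
  53: 53 − 1² = 52, 53 − 2² = 49 = 7² ⇒ 53 = 2² + 7².
  137: 137 − 1² = 136, 137 − 2² = 133, 137 − 3² = 128, 137 − 4² = 121 = 11² ⇒ 137 = 4² + 11².
  Combine using the Brahmagupta–Fibonacci identity (a² + b²)(c² + d²) = (ac − bd)² + (ad + bc)² = (ac + bd)² + (ad − bc)²:
  53 · 137 = 7261: from (2² + 7²)(4² + 11²), take (2·4 − 7·11, 2·11 + 7·4) = (8 − 77, 22 + 28) = (-69, 50); dropping signs (only squares matter) gives (69, 50); check 69² + 50² = 4761 + 2500 = 7261 ✓.
  Scale by k = 5: (5·69, 5·50) = (345, 250).
Step 4: Order so x ≤ y and verify: 250² + 345² = 62500 + 119025 = 181525 = n. ✓

n = 181525 = 250² + 345² (one valid representation with x ≤ y).


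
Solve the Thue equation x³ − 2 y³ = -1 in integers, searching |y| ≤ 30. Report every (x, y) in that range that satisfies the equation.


The equation is x³ - 2y³ = -1. For fixed y, x³ = 2·y³ − 1, so a solution requires the RHS to be a perfect cube.
Strategy: iterate y from -30 to 30, compute RHS = 2·y³ − 1, and check whether it is a (positive or negative) perfect cube.
Check small values of y:
  y = 0: RHS = -1 = (-1)³ ⇒ x = -1 works.
  y = 1: RHS = 1 = (1)³ ⇒ x = 1 works.
  y = -1: RHS = -3 is not a perfect cube.
  y = 2: RHS = 15 is not a perfect cube.
  y = -2: RHS = -17 is not a perfect cube.
  y = 3: RHS = 53 is not a perfect cube.
  y = -3: RHS = -55 is not a perfect cube.
Continuing the search up to |y| = 30 finds no further solutions beyond those listed.
Collected solutions: (-1, 0), (1, 1).

Solutions (with |y| ≤ 30): (-1, 0), (1, 1).


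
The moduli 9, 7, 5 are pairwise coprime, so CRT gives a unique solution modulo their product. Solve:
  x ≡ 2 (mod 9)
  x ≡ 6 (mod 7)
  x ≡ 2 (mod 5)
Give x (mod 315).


Moduli 9, 7, 5 are pairwise coprime; by CRT there is a unique solution modulo M = 9 · 7 · 5 = 315.
Solve pairwise, accumulating the modulus:
  Start with x ≡ 2 (mod 9).
  Combine with x ≡ 6 (mod 7): since gcd(9, 7) = 1, we get a unique residue mod 63.
    Write x = 2 + 9·t and substitute into x ≡ 6 (mod 7): 9·t ≡ 6 − 2 = 4 (mod 7).
    Reduce coefficients mod 7: 2·t ≡ 4 (mod 7).
    The inverse of 2 mod 7 is 4 (since 2·4 = 8 = 1·7 + 1), so t ≡ 4·4 = 16 ≡ 2 (mod 7).
    Then x = 2 + 9·2 = 20, valid modulo lcm(9, 7) = 63: x ≡ 20 (mod 63).
  Combine with x ≡ 2 (mod 5): since gcd(63, 5) = 1, we get a unique residue mod 315.
    Write x = 20 + 63·t and substitute into x ≡ 2 (mod 5): 63·t ≡ 2 − 20 = -18 (mod 5).
    Reduce coefficients mod 5: 3·t ≡ 2 (mod 5).
    The inverse of 3 mod 5 is 2 (since 3·2 = 6 = 1·5 + 1), so t ≡ 2·2 = 4 ≡ 4 (mod 5).
    Then x = 20 + 63·4 = 272, valid modulo lcm(63, 5) = 315: x ≡ 272 (mod 315).
Verify: 272 mod 9 = 2 ✓, 272 mod 7 = 6 ✓, 272 mod 5 = 2 ✓.

x ≡ 272 (mod 315).


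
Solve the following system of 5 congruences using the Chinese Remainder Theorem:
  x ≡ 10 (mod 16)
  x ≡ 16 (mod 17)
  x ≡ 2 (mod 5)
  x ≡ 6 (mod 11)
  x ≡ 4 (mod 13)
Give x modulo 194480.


Product of moduli M = 16 · 17 · 5 · 11 · 13 = 194480.
Merge one congruence at a time:
  Start: x ≡ 10 (mod 16).
  Combine with x ≡ 16 (mod 17); new modulus lcm = 272.
    Write x = 10 + 16·t and substitute into x ≡ 16 (mod 17): 16·t ≡ 16 − 10 = 6 (mod 17).
    The inverse of 16 mod 17 is 16 (since 16·16 = 256 = 15·17 + 1), so t ≡ 16·6 = 96 ≡ 11 (mod 17).
    Then x = 10 + 16·11 = 186, valid modulo lcm(16, 17) = 272: x ≡ 186 (mod 272).
  Combine with x ≡ 2 (mod 5); new modulus lcm = 1360.
    Write x = 186 + 272·t and substitute into x ≡ 2 (mod 5): 272·t ≡ 2 − 186 = -184 (mod 5).
    Reduce coefficients mod 5: 2·t ≡ 1 (mod 5).
    The inverse of 2 mod 5 is 3 (since 2·3 = 6 = 1·5 + 1), so t ≡ 3·1 = 3 ≡ 3 (mod 5).
    Then x = 186 + 272·3 = 1002, valid modulo lcm(272, 5) = 1360: x ≡ 1002 (mod 1360).
  Combine with x ≡ 6 (mod 11); new modulus lcm = 14960.
    Write x = 1002 + 1360·t and substitute into x ≡ 6 (mod 11): 1360·t ≡ 6 − 1002 = -996 (mod 11).
    Reduce coefficients mod 11: 7·t ≡ 5 (mod 11).
    The inverse of 7 mod 11 is 8 (since 7·8 = 56 = 5·11 + 1), so t ≡ 8·5 = 40 ≡ 7 (mod 11).
    Then x = 1002 + 1360·7 = 10522, valid modulo lcm(1360, 11) = 14960: x ≡ 10522 (mod 14960).
  Combine with x ≡ 4 (mod 13); new modulus lcm = 194480.
    Write x = 10522 + 14960·t and substitute into x ≡ 4 (mod 13): 14960·t ≡ 4 − 10522 = -10518 (mod 13).
    Reduce coefficients mod 13: 10·t ≡ 12 (mod 13).
    The inverse of 10 mod 13 is 4 (since 10·4 = 40 = 3·13 + 1), so t ≡ 4·12 = 48 ≡ 9 (mod 13).
    Then x = 10522 + 14960·9 = 145162, valid modulo lcm(14960, 13) = 194480: x ≡ 145162 (mod 194480).
Verify against each original: 145162 mod 16 = 10, 145162 mod 17 = 16, 145162 mod 5 = 2, 145162 mod 11 = 6, 145162 mod 13 = 4.

x ≡ 145162 (mod 194480).


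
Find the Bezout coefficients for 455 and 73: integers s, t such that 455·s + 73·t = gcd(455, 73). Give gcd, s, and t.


Euclidean algorithm on (455, 73) — divide until remainder is 0:
  455 = 6 · 73 + 17
  73 = 4 · 17 + 5
  17 = 3 · 5 + 2
  5 = 2 · 2 + 1
  2 = 2 · 1 + 0
gcd(455, 73) = 1.
Track Bezout coefficients alongside the remainders: start with r₀ = 455 = a·1 + b·0 (s = 1, t = 0) and r₁ = 73 = a·0 + b·1 (s = 0, t = 1); each new remainder r_{k+1} = r_{k-1} − q_k·r_k inherits s_{k+1} = s_{k-1} − q_k·s_k, t_{k+1} = t_{k-1} − q_k·t_k, so r_k = a·s_k + b·t_k at every step:
  q = 6: r = 17, s = 1 − 6·0 = 1, t = 0 − 6·1 = -6  (check: 455·1 + 73·(-6) = 17)
  q = 4: r = 5, s = 0 − 4·1 = -4, t = 1 − 4·(-6) = 25  (check: 455·(-4) + 73·25 = 5)
  q = 3: r = 2, s = 1 − 3·(-4) = 13, t = -6 − 3·25 = -81  (check: 455·13 + 73·(-81) = 2)
  q = 2: r = 1, s = -4 − 2·13 = -30, t = 25 − 2·(-81) = 187  (check: 455·(-30) + 73·187 = 1)
The row with r = 1 (the gcd) gives the Bezout coefficients s = -30, t = 187.
Result: 455 · (-30) + 73 · (187) = 1.

gcd(455, 73) = 1; s = -30, t = 187 (check: 455·(-30) + 73·187 = 1).
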